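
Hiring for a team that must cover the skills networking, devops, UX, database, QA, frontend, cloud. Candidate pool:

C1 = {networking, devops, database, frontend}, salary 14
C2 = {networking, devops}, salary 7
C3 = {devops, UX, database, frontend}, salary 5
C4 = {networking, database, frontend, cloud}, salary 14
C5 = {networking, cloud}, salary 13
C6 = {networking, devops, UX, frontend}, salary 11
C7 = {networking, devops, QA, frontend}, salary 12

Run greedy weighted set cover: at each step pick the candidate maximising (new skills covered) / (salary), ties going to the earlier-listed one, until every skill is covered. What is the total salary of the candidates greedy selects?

Pick 1: C3 adds 4 new (devops, UX, database, frontend) at salary 5 (ratio 4/5).
Pick 2: C7 adds 2 new (networking, QA) at salary 12 (ratio 2/12).
Pick 3: C5 adds 1 new (cloud) at salary 13 (ratio 1/13).
Greedy total salary: 5 + 12 + 13 = 30.

30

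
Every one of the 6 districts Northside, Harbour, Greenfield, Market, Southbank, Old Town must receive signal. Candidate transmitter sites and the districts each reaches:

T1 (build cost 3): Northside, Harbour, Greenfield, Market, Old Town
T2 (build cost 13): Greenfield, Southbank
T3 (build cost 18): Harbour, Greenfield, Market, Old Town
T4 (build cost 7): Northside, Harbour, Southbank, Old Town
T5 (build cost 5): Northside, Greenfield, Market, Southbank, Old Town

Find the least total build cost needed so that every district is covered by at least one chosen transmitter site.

T1, T5 cover every district at build cost 3 + 5 = 8.
Any cover uses at least 2 transmitter sites; among all covering selections none totals below 8.

8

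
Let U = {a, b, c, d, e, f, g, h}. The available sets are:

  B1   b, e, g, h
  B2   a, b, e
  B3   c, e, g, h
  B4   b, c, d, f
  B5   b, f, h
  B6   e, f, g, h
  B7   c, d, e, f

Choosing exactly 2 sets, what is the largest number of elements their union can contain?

Choosing B1, B4 covers {b, c, d, e, f, g, h} — 7 elements.
No choice of 2 sets does better; here a is left uncovered.

7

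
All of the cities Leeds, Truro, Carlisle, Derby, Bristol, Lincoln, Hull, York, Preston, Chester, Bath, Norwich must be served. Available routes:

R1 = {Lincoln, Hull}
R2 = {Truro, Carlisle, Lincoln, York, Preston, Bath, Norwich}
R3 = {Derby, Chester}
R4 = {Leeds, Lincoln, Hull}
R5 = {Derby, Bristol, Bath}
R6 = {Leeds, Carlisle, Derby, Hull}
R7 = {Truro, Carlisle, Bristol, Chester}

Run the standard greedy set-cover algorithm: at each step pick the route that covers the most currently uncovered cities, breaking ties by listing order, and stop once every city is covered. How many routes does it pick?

3

Pick 1: R2 covers 7 new cities (Truro, Carlisle, Lincoln, York, Preston, Bath, Norwich).
Pick 2: R6 covers 3 new cities (Leeds, Derby, Hull).
Pick 3: R7 covers 2 new cities (Bristol, Chester).
Greedy uses 3 routes.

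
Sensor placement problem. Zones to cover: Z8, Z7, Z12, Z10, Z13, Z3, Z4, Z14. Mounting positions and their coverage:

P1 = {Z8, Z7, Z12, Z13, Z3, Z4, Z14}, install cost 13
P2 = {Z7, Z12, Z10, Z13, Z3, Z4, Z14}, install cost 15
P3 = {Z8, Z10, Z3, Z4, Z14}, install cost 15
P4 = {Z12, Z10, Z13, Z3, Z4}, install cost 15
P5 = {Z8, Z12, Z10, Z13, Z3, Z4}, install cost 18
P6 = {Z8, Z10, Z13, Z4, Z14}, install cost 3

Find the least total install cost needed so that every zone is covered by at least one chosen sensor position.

P1, P6 cover every zone at install cost 13 + 3 = 16.
Any cover uses at least 2 sensor positions; among all covering selections none totals below 16.

16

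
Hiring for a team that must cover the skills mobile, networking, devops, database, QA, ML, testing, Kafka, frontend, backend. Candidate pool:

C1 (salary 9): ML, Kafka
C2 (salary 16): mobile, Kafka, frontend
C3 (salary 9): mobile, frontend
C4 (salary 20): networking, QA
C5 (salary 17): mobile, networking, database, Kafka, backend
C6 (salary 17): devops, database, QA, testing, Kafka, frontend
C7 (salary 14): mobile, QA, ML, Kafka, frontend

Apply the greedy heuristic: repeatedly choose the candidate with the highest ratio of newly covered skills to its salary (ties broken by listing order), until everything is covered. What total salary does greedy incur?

Pick 1: C7 adds 5 new (mobile, QA, ML, Kafka, frontend) at salary 14 (ratio 5/14).
Pick 2: C5 adds 3 new (networking, database, backend) at salary 17 (ratio 3/17).
Pick 3: C6 adds 2 new (devops, testing) at salary 17 (ratio 2/17).
Greedy total salary: 14 + 17 + 17 = 48. (The true optimum is 43, so greedy overshoots here.)

48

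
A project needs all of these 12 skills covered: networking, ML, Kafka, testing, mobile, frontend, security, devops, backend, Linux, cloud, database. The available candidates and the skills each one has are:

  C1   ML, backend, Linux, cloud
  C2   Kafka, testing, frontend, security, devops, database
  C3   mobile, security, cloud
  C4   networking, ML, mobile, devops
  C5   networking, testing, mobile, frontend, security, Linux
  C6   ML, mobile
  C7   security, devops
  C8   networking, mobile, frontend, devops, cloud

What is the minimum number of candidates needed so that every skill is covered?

3

C1, C2, C4 together cover {networking, ML, Kafka, testing, mobile, frontend, security, devops, backend, Linux, cloud, database} — every skill.
No 2 of the 8 candidates cover everything (all 28 pairs fall short), so 3 is minimum.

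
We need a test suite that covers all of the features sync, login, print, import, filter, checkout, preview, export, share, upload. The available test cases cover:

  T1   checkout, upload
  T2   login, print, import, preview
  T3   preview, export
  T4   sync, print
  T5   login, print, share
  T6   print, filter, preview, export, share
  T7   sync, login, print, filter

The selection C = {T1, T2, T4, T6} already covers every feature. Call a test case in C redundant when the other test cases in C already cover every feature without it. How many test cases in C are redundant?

0

Drop T1: checkout, upload uncovered — not redundant.
Drop T2: login, import uncovered — not redundant.
Drop T4: sync uncovered — not redundant.
Drop T6: filter, export, share uncovered — not redundant.
None of the test cases in C is redundant.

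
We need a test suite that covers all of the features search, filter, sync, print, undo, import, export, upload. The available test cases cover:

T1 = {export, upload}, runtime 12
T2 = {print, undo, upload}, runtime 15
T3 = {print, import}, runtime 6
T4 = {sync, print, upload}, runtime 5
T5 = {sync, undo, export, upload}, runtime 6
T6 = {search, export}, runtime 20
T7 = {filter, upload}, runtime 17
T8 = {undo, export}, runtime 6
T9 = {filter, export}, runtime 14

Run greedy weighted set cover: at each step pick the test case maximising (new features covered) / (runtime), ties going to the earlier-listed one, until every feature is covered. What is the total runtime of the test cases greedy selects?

46

Pick 1: T5 adds 4 new (sync, undo, export, upload) at runtime 6 (ratio 4/6).
Pick 2: T3 adds 2 new (print, import) at runtime 6 (ratio 2/6).
Pick 3: T9 adds 1 new (filter) at runtime 14 (ratio 1/14).
Pick 4: T6 adds 1 new (search) at runtime 20 (ratio 1/20).
Greedy total runtime: 6 + 6 + 14 + 20 = 46.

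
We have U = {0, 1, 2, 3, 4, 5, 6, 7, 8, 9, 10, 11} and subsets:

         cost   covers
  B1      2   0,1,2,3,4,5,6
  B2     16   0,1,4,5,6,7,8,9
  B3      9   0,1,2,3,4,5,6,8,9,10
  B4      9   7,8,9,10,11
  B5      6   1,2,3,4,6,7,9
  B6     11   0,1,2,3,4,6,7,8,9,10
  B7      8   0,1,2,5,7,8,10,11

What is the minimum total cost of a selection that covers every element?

B1, B4 cover every element at cost 2 + 9 = 11.
Any cover uses at least 2 sets; among all covering selections none totals below 11.

11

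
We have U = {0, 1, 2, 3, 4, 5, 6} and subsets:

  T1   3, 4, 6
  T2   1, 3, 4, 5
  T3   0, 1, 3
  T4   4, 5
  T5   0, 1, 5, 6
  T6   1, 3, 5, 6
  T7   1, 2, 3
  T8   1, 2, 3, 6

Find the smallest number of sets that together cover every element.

T1, T5, T7 together cover {0, 1, 2, 3, 4, 5, 6} — every element.
No 2 of the 8 sets cover everything (all 28 pairs fall short), so 3 is minimum.

3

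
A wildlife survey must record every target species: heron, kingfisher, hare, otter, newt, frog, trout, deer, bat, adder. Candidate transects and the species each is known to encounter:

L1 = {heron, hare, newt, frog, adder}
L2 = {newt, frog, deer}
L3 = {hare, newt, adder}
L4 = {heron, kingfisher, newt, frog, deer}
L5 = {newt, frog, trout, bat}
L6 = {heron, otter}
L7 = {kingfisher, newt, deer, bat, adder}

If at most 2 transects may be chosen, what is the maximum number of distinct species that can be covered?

8

Choosing L1, L7 covers {heron, kingfisher, hare, newt, frog, deer, bat, adder} — 8 species.
No choice of 2 transects does better; here otter, trout are left uncovered.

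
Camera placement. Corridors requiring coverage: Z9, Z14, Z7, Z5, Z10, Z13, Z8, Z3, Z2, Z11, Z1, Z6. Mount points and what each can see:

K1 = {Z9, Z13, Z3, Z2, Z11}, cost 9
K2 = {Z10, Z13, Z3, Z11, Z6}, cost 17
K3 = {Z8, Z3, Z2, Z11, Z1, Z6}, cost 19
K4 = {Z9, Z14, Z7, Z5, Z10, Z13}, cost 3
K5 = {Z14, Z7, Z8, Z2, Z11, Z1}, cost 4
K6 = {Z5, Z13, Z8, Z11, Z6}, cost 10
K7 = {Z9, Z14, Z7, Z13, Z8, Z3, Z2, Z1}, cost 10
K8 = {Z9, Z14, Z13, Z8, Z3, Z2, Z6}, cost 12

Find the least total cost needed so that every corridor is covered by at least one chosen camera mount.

19

K4, K5, K8 cover every corridor at cost 3 + 4 + 12 = 19.
Any cover uses at least 2 camera mounts; among all covering selections none totals below 19.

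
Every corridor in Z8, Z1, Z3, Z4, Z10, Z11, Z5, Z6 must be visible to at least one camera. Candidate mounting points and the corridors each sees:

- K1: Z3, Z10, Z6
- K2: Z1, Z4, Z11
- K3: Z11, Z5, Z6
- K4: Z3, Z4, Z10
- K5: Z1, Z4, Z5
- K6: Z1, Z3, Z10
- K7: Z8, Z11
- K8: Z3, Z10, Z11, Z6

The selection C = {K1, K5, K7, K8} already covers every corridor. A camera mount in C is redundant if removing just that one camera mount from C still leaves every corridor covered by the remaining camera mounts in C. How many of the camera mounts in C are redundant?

2

Drop K1: the rest still cover every corridor — redundant.
Drop K5: Z1, Z4, Z5 uncovered — not redundant.
Drop K7: Z8 uncovered — not redundant.
Drop K8: the rest still cover every corridor — redundant.
2 redundant: K1, K8.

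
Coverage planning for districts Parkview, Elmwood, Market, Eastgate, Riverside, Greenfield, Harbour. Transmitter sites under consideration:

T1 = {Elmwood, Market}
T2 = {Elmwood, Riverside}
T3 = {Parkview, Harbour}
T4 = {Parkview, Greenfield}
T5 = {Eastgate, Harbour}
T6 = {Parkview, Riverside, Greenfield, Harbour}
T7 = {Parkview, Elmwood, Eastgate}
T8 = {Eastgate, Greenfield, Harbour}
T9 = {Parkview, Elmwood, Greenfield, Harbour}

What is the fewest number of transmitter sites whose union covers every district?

T1, T5, T6 together cover {Parkview, Elmwood, Market, Eastgate, Riverside, Greenfield, Harbour} — every district.
No 2 of the 9 transmitter sites cover everything (all 36 pairs fall short), so 3 is minimum.

3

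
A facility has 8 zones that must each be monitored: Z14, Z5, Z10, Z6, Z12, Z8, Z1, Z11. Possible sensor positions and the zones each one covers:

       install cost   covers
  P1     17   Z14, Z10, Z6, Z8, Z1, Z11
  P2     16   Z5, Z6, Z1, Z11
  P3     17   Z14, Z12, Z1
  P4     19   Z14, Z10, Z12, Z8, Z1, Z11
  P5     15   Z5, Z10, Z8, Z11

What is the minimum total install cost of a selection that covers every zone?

P2, P4 cover every zone at install cost 16 + 19 = 35.
Any cover uses at least 2 sensor positions; among all covering selections none totals below 35.
Greedy by coverage-per-install cost would pick P1, P5, P3 for 49 — worse than the optimum 35.

35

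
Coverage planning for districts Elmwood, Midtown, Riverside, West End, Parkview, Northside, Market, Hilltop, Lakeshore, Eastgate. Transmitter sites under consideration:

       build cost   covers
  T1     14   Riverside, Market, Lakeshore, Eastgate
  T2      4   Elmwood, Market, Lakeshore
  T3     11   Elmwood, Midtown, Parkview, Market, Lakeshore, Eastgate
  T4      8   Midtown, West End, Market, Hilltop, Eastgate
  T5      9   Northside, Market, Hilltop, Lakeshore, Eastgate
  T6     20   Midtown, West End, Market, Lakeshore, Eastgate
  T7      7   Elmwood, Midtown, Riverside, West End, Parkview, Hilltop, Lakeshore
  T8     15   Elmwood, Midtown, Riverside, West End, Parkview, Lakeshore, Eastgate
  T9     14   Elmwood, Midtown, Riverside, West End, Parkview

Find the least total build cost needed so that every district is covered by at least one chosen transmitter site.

16

T5, T7 cover every district at build cost 9 + 7 = 16.
Any cover uses at least 2 transmitter sites; among all covering selections none totals below 16.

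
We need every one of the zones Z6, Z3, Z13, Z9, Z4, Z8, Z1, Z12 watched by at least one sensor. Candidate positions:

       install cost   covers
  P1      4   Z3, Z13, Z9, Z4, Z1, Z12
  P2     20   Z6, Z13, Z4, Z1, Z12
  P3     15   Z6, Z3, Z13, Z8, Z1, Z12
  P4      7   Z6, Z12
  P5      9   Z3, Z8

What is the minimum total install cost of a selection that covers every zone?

19

P1, P3 cover every zone at install cost 4 + 15 = 19.
Any cover uses at least 2 sensor positions; among all covering selections none totals below 19.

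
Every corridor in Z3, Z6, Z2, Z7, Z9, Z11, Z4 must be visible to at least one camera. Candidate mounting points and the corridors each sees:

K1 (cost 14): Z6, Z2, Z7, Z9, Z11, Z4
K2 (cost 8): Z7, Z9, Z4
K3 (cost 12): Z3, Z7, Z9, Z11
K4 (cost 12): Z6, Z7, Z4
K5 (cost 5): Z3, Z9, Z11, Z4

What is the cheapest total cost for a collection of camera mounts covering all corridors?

K1, K5 cover every corridor at cost 14 + 5 = 19.
Any cover uses at least 2 camera mounts; among all covering selections none totals below 19.

19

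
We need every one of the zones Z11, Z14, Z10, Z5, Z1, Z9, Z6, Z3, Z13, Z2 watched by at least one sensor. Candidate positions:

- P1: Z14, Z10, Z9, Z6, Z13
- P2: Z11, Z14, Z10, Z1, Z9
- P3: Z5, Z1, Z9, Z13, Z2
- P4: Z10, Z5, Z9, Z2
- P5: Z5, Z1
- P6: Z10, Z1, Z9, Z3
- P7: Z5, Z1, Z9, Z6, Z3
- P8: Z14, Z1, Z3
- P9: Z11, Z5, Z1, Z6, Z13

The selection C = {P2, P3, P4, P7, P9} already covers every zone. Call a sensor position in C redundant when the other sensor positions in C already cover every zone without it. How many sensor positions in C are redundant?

Drop P2: Z14 uncovered — not redundant.
Drop P3: the rest still cover every zone — redundant.
Drop P4: the rest still cover every zone — redundant.
Drop P7: Z3 uncovered — not redundant.
Drop P9: the rest still cover every zone — redundant.
3 redundant: P3, P4, P9.

3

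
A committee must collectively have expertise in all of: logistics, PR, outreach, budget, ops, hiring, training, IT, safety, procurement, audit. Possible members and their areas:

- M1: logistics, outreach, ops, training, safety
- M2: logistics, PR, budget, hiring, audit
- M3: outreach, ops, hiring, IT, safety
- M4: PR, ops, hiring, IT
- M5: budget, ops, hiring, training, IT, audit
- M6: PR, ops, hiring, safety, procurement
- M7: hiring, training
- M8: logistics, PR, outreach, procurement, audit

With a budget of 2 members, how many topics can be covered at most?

Choosing M5, M8 covers {logistics, PR, outreach, budget, ops, hiring, training, IT, procurement, audit} — 10 topics.
No choice of 2 members does better; here safety is left uncovered.

10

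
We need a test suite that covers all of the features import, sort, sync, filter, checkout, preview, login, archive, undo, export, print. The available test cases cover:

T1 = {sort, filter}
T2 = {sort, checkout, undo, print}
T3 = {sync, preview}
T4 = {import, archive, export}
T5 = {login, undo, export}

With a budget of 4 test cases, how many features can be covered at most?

10

Choosing T1, T2, T3, T4 covers {import, sort, sync, filter, checkout, preview, archive, undo, export, print} — 10 features.
No choice of 4 test cases does better; here login is left uncovered.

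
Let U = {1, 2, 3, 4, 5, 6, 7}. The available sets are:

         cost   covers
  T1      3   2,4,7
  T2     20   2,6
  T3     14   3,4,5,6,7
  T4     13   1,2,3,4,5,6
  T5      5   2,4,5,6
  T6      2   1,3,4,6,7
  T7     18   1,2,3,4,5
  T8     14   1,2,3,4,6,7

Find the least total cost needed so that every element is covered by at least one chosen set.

T5, T6 cover every element at cost 5 + 2 = 7.
Any cover uses at least 2 sets; among all covering selections none totals below 7.

7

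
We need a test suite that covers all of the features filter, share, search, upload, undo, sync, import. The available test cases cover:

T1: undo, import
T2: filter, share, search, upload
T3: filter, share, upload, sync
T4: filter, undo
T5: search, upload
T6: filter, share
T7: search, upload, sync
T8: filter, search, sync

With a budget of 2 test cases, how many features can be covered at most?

6

Choosing T1, T2 covers {filter, share, search, upload, undo, import} — 6 features.
No choice of 2 test cases does better; here sync is left uncovered.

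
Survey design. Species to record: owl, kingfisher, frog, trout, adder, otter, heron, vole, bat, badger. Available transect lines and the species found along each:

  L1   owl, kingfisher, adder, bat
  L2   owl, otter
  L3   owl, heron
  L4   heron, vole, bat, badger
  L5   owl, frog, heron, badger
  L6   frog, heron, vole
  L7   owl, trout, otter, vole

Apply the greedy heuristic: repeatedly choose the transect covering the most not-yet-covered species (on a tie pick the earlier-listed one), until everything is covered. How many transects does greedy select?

4

Pick 1: L1 covers 4 new species (owl, kingfisher, adder, bat).
Pick 2: L4 covers 3 new species (heron, vole, badger).
Pick 3: L7 covers 2 new species (trout, otter).
Pick 4: L5 covers 1 new species (frog).
Greedy uses 4 transects. (The true minimum is 3.)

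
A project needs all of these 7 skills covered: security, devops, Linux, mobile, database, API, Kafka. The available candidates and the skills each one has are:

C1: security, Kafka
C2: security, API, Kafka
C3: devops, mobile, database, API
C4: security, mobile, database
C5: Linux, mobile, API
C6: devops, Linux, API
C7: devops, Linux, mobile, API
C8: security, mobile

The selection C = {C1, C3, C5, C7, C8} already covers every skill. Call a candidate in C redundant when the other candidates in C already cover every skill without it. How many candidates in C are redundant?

3

Drop C1: Kafka uncovered — not redundant.
Drop C3: database uncovered — not redundant.
Drop C5: the rest still cover every skill — redundant.
Drop C7: the rest still cover every skill — redundant.
Drop C8: the rest still cover every skill — redundant.
3 redundant: C5, C7, C8.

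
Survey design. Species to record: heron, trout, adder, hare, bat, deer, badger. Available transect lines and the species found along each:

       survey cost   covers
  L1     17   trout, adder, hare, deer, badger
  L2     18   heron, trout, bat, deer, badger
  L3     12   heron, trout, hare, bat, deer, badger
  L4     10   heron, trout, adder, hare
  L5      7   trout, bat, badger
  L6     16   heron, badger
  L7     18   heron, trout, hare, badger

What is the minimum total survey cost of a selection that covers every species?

22

L3, L4 cover every species at survey cost 12 + 10 = 22.
Any cover uses at least 2 transects; among all covering selections none totals below 22.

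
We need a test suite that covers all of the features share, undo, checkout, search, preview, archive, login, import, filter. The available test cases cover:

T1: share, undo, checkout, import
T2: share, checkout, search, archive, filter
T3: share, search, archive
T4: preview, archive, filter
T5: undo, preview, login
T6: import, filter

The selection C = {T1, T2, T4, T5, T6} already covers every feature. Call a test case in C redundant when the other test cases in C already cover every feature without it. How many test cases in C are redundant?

3

Drop T1: the rest still cover every feature — redundant.
Drop T2: search uncovered — not redundant.
Drop T4: the rest still cover every feature — redundant.
Drop T5: login uncovered — not redundant.
Drop T6: the rest still cover every feature — redundant.
3 redundant: T1, T4, T6.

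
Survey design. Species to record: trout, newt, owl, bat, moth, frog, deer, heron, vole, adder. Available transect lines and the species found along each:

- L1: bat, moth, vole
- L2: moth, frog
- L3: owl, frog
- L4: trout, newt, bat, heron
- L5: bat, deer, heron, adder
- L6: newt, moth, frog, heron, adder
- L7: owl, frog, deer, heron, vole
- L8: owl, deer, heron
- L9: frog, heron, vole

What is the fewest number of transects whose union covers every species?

3

L4, L6, L7 together cover {trout, newt, owl, bat, moth, frog, deer, heron, vole, adder} — every species.
No 2 of the 9 transects cover everything (all 36 pairs fall short), so 3 is minimum.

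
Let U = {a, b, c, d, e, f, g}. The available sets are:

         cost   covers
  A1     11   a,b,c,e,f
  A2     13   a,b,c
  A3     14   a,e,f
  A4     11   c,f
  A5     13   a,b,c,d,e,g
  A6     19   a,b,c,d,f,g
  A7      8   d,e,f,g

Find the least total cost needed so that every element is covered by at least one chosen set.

19

A1, A7 cover every element at cost 11 + 8 = 19.
Any cover uses at least 2 sets; among all covering selections none totals below 19.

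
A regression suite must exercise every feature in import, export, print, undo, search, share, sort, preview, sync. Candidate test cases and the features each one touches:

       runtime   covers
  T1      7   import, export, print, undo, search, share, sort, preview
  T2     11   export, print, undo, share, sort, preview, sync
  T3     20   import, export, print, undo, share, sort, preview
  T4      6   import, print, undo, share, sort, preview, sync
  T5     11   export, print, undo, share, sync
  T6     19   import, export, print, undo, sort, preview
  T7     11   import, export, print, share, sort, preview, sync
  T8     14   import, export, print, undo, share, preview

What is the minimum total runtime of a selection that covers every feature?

13

T1, T4 cover every feature at runtime 7 + 6 = 13.
Any cover uses at least 2 test cases; among all covering selections none totals below 13.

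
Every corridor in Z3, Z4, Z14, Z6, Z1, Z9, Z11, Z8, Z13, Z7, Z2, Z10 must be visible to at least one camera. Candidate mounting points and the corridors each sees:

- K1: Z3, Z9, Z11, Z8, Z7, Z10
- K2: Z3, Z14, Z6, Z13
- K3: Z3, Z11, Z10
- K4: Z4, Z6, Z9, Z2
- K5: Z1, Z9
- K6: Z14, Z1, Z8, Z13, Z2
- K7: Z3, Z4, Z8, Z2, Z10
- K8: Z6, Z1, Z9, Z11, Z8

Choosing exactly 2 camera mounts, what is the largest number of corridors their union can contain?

10

Choosing K1, K6 covers {Z3, Z14, Z1, Z9, Z11, Z8, Z13, Z7, Z2, Z10} — 10 corridors.
No choice of 2 camera mounts does better; here Z4, Z6 are left uncovered.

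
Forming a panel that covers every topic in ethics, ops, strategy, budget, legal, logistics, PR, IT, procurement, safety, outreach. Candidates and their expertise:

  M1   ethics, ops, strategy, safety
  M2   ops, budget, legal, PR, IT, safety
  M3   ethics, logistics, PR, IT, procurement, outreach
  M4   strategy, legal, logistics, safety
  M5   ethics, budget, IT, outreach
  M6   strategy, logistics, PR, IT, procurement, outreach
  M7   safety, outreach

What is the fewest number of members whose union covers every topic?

M1, M2, M3 together cover {ethics, ops, strategy, budget, legal, logistics, PR, IT, procurement, safety, outreach} — every topic.
No 2 of the 7 members cover everything (all 21 pairs fall short), so 3 is minimum.

3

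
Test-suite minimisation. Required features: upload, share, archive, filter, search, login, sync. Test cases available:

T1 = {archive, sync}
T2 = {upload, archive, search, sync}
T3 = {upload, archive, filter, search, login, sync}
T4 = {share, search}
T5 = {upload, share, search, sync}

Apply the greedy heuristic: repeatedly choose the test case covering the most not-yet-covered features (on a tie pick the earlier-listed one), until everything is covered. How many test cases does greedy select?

2

Pick 1: T3 covers 6 new features (upload, archive, filter, search, login, sync).
Pick 2: T4 covers 1 new features (share).
Greedy uses 2 test cases.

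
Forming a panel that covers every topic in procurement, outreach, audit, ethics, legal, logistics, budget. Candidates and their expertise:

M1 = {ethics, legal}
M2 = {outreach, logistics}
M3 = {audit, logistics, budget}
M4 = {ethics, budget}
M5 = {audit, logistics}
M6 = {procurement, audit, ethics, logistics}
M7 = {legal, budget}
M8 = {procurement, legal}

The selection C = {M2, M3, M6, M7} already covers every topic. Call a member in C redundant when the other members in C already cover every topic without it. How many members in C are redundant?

Drop M2: outreach uncovered — not redundant.
Drop M3: the rest still cover every topic — redundant.
Drop M6: procurement, ethics uncovered — not redundant.
Drop M7: legal uncovered — not redundant.
1 redundant: M3.

1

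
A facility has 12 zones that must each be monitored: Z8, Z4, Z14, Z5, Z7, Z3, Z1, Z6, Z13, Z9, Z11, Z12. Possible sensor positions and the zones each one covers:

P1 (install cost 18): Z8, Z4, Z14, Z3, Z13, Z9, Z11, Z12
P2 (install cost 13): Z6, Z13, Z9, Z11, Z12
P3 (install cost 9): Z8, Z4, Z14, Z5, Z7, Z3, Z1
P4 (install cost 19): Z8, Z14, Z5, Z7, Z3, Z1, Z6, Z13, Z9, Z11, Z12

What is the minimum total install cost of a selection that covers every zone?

22

P2, P3 cover every zone at install cost 13 + 9 = 22.
Any cover uses at least 2 sensor positions; among all covering selections none totals below 22.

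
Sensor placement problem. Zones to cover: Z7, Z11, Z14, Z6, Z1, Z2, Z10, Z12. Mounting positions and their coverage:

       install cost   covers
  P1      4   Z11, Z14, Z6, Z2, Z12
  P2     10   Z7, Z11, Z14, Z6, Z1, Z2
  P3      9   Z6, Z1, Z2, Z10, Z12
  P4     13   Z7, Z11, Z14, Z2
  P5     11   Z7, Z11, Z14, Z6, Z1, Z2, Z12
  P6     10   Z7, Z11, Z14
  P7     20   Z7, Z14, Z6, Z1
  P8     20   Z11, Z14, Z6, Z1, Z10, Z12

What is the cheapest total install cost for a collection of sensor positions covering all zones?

19

P2, P3 cover every zone at install cost 10 + 9 = 19.
Any cover uses at least 2 sensor positions; among all covering selections none totals below 19.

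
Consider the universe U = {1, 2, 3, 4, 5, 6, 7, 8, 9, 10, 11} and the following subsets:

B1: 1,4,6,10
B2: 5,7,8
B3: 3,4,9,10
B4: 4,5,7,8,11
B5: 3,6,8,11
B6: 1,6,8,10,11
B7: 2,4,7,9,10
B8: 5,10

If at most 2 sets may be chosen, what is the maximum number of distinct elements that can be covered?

9

Choosing B5, B7 covers {2, 3, 4, 6, 7, 8, 9, 10, 11} — 9 elements.
No choice of 2 sets does better; here 1, 5 are left uncovered.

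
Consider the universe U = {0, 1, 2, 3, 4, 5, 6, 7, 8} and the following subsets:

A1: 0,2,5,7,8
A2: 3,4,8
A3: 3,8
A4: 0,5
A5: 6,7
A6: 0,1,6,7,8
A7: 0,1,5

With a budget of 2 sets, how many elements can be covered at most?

7

Choosing A1, A2 covers {0, 2, 3, 4, 5, 7, 8} — 7 elements.
No choice of 2 sets does better; here 1, 6 are left uncovered.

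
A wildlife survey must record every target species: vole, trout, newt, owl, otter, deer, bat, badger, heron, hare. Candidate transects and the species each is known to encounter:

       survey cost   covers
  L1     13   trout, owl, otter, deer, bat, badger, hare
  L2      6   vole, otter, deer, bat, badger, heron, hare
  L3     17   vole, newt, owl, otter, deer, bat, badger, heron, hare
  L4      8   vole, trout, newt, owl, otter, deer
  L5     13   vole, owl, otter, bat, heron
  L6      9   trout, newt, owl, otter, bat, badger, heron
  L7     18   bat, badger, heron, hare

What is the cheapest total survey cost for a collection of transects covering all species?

14

L2, L4 cover every species at survey cost 6 + 8 = 14.
Any cover uses at least 2 transects; among all covering selections none totals below 14.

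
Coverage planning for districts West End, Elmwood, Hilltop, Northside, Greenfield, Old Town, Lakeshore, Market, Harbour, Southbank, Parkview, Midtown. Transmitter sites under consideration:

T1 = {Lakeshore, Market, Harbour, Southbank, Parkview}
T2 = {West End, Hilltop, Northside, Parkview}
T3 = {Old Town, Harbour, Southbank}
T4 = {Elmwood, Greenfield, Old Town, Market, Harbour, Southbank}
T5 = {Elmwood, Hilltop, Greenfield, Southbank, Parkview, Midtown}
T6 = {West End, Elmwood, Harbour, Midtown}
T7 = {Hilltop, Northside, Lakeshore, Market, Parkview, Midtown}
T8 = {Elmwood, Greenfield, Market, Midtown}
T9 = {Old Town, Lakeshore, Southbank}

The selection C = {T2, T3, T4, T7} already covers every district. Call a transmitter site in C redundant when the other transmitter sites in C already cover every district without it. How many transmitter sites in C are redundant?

1

Drop T2: West End uncovered — not redundant.
Drop T3: the rest still cover every district — redundant.
Drop T4: Elmwood, Greenfield uncovered — not redundant.
Drop T7: Lakeshore, Midtown uncovered — not redundant.
1 redundant: T3.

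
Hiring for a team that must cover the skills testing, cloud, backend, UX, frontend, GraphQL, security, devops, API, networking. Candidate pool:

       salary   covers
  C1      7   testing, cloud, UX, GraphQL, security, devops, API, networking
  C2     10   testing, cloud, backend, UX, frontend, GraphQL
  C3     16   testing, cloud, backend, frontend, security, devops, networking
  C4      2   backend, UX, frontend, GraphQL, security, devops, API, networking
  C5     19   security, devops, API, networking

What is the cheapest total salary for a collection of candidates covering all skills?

9

C1, C4 cover every skill at salary 7 + 2 = 9.
Any cover uses at least 2 candidates; among all covering selections none totals below 9.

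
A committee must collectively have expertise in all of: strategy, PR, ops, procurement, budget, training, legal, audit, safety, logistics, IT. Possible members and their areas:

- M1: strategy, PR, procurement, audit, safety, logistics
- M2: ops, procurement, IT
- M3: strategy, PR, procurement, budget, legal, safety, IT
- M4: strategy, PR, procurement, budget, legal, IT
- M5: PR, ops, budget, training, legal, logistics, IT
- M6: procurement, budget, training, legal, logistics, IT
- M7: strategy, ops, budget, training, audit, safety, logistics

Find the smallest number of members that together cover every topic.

M1, M5 together cover {strategy, PR, ops, procurement, budget, training, legal, audit, safety, logistics, IT} — every topic.
No single member contains all 11 topics, so 2 is optimal.

2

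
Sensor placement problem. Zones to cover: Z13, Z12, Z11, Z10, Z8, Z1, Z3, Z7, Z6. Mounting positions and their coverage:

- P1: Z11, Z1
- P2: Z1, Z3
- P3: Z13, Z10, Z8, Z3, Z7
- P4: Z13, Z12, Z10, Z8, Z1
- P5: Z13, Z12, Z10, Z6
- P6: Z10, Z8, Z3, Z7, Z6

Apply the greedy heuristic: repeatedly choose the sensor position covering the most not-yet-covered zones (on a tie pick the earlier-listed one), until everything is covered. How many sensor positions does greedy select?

Pick 1: P3 covers 5 new zones (Z13, Z10, Z8, Z3, Z7).
Pick 2: P1 covers 2 new zones (Z11, Z1).
Pick 3: P5 covers 2 new zones (Z12, Z6).
Greedy uses 3 sensor positions.

3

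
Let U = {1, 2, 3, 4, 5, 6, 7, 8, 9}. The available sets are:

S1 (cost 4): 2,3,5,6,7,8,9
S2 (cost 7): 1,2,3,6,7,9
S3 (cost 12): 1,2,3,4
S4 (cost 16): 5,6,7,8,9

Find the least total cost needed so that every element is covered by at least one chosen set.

16

S1, S3 cover every element at cost 4 + 12 = 16.
Any cover uses at least 2 sets; among all covering selections none totals below 16.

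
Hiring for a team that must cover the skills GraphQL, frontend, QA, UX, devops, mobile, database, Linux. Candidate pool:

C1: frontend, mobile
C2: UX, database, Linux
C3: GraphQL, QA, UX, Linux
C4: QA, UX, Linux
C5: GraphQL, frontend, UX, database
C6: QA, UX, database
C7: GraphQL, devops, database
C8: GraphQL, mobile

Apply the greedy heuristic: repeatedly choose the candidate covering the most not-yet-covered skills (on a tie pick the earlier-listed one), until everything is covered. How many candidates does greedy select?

Pick 1: C3 covers 4 new skills (GraphQL, QA, UX, Linux).
Pick 2: C1 covers 2 new skills (frontend, mobile).
Pick 3: C7 covers 2 new skills (devops, database).
Greedy uses 3 candidates.

3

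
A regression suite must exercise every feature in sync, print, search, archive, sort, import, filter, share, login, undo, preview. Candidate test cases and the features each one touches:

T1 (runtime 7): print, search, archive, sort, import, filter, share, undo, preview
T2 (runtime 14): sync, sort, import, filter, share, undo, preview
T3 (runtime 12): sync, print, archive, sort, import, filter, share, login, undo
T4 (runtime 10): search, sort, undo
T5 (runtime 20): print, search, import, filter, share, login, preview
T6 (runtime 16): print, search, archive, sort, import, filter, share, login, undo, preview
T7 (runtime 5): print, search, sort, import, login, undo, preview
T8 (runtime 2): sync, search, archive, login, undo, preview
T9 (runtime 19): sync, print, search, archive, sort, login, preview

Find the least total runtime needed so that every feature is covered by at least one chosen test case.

9

T1, T8 cover every feature at runtime 7 + 2 = 9.
Any cover uses at least 2 test cases; among all covering selections none totals below 9.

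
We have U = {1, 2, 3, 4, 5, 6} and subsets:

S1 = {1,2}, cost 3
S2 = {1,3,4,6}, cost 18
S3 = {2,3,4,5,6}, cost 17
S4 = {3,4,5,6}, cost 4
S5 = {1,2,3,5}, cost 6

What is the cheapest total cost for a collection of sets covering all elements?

7

S1, S4 cover every element at cost 3 + 4 = 7.
Any cover uses at least 2 sets; among all covering selections none totals below 7.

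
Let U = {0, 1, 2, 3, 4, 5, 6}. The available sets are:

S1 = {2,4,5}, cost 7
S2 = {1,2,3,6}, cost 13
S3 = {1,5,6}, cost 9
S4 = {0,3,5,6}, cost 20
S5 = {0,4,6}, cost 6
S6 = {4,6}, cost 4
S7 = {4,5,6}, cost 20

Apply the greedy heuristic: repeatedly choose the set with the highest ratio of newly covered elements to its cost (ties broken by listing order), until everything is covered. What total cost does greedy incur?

Pick 1: S5 adds 3 new (0, 4, 6) at cost 6 (ratio 3/6).
Pick 2: S1 adds 2 new (2, 5) at cost 7 (ratio 2/7).
Pick 3: S2 adds 2 new (1, 3) at cost 13 (ratio 2/13).
Greedy total cost: 6 + 7 + 13 = 26.

26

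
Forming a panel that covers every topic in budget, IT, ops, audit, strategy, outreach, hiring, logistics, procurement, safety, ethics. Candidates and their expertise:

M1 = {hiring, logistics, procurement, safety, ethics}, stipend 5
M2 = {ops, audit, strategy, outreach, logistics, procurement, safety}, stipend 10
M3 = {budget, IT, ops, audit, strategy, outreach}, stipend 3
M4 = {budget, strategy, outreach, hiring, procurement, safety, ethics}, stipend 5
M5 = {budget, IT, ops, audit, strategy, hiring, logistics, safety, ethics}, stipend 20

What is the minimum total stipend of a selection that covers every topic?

8

M1, M3 cover every topic at stipend 5 + 3 = 8.
Any cover uses at least 2 members; among all covering selections none totals below 8.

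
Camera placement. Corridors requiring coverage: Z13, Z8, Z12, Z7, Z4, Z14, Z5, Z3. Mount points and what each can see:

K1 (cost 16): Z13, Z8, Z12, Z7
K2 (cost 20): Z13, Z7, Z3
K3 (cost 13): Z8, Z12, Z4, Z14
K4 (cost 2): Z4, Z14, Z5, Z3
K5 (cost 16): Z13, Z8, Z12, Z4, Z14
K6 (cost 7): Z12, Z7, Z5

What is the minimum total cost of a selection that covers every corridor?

K1, K4 cover every corridor at cost 16 + 2 = 18.
Any cover uses at least 2 camera mounts; among all covering selections none totals below 18.
Greedy by coverage-per-cost would pick K4, K6, K1 for 25 — worse than the optimum 18.

18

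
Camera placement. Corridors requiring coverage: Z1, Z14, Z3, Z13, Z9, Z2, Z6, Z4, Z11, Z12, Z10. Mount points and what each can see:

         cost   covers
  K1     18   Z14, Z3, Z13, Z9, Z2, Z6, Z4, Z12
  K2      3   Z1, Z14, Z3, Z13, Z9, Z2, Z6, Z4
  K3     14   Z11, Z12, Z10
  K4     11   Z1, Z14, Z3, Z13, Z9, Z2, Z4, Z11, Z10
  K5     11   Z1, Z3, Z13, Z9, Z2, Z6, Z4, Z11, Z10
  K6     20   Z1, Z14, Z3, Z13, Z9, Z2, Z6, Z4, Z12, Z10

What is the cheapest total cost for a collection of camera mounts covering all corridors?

17

K2, K3 cover every corridor at cost 3 + 14 = 17.
Any cover uses at least 2 camera mounts; among all covering selections none totals below 17.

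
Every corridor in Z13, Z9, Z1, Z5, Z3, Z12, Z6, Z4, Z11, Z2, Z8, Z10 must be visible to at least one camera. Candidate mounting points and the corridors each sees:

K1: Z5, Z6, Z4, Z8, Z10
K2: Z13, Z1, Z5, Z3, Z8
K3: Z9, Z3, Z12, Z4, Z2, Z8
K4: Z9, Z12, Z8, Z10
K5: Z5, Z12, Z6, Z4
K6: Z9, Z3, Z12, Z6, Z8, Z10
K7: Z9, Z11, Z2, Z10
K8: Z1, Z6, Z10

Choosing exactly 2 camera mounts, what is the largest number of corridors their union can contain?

9

Choosing K1, K3 covers {Z9, Z5, Z3, Z12, Z6, Z4, Z2, Z8, Z10} — 9 corridors.
No choice of 2 camera mounts does better; here Z13, Z1, Z11 are left uncovered.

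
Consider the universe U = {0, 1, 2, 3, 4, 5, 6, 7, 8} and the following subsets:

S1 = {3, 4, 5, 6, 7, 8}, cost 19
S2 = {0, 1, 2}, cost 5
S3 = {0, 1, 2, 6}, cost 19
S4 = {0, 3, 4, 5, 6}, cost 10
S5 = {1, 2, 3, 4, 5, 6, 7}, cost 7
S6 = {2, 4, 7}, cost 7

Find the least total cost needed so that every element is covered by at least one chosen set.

24

S1, S2 cover every element at cost 19 + 5 = 24.
Any cover uses at least 2 sets; among all covering selections none totals below 24.
Greedy by coverage-per-cost would pick S5, S2, S1 for 31 — worse than the optimum 24.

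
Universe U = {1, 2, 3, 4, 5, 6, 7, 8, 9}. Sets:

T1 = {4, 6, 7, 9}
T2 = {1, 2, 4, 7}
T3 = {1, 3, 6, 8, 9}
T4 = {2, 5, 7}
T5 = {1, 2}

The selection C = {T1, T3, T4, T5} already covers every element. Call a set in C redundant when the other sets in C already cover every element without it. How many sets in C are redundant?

1

Drop T1: 4 uncovered — not redundant.
Drop T3: 3, 8 uncovered — not redundant.
Drop T4: 5 uncovered — not redundant.
Drop T5: the rest still cover every element — redundant.
1 redundant: T5.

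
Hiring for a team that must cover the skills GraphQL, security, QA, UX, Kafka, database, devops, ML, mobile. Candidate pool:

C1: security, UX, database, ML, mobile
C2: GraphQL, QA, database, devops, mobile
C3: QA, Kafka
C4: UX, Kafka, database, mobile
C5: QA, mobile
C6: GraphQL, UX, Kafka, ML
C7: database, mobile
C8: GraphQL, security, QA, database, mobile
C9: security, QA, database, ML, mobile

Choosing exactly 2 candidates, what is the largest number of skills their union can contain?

Choosing C1, C2 covers {GraphQL, security, QA, UX, database, devops, ML, mobile} — 8 skills.
No choice of 2 candidates does better; here Kafka is left uncovered.

8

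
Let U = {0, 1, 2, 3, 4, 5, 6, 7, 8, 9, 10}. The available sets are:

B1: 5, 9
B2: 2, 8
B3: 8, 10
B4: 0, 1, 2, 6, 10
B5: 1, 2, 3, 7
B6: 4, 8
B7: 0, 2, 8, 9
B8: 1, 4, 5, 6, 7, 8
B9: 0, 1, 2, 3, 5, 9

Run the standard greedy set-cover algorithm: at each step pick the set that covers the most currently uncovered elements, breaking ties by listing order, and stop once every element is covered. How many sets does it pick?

3

Pick 1: B8 covers 6 new elements (1, 4, 5, 6, 7, 8).
Pick 2: B9 covers 4 new elements (0, 2, 3, 9).
Pick 3: B3 covers 1 new elements (10).
Greedy uses 3 sets.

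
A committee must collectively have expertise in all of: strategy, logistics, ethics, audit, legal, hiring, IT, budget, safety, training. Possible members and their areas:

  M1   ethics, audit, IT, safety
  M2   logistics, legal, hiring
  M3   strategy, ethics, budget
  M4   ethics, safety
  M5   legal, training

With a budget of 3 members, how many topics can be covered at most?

Choosing M1, M2, M3 covers {strategy, logistics, ethics, audit, legal, hiring, IT, budget, safety} — 9 topics.
No choice of 3 members does better; here training is left uncovered.

9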